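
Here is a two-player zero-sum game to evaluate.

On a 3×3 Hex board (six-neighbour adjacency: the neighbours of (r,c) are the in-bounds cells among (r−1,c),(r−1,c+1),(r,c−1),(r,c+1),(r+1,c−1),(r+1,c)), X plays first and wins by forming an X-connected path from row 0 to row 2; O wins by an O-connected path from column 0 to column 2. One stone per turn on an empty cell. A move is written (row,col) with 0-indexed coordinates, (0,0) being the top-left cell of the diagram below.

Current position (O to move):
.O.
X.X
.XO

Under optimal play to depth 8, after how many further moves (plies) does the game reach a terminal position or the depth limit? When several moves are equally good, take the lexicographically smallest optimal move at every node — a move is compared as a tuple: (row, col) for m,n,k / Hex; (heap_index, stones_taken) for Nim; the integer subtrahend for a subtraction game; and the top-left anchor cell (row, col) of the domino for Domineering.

p1 O@[.O./X.X/.XO]: (0,0)[OO./X.X/.XO]-1* (0,2)[.OO/X.X/.XO]-1 (1,1)[.O./XOX/.XO]-1 (2,0)[.O./X.X/OXO]-1
p2 X@[OO./X.X/.XO]: (0,2)[OOX/X.X/.XO]+1* (1,1)[OO./XXX/.XO]-1 (2,0)[OO./X.X/XXO]-1
p3 O@[OOX/X.X/.XO] terminal -1; root [.O./X.X/.XO] d8

PV length from [.O./X.X/.XO]: 2 plies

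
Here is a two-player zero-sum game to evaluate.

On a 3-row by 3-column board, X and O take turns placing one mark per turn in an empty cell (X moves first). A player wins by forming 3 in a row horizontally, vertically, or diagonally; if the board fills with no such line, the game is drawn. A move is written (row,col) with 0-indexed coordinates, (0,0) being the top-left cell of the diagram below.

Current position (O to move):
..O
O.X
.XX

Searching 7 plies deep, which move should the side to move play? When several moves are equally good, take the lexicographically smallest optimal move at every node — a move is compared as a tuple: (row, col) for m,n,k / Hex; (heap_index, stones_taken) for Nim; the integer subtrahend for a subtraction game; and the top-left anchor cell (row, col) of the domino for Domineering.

p1 O@[..O/O.X/.XX]: (0,0)[O.O/O.X/.XX]-1 (0,1)[.OO/O.X/.XX]-1 (1,1)[..O/OOX/.XX]-1 (2,0)[..O/O.X/OXX]+1*
p2 X@[..O/O.X/OXX]: (0,0)[X.O/O.X/OXX]-1* (0,1)[.XO/O.X/OXX]-1 (1,1)[..O/OXX/OXX]-1
p3 O@[X.O/O.X/OXX]: (0,1)[XOO/O.X/OXX]-1 (1,1)[X.O/OOX/OXX]+1*
p4 X@[X.O/OOX/OXX] terminal -1; root [..O/O.X/.XX] d7

O's best at [..O/O.X/.XX]: (2,0)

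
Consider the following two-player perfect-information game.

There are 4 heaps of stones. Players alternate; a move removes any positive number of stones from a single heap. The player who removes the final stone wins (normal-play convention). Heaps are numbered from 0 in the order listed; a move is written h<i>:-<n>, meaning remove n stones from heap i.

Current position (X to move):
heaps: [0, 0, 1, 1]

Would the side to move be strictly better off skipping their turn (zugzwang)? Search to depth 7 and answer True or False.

zugzwang((0,0,1,1), X) = True

[(0,0,1,1)] X move#1: h2:-1:-1/(0,0,0,1)*, h3:-1:-1/(0,0,1,0)
[(0,0,0,1)] O move#2: h3:-1:+1/(0,0,0,0)*
[(0,0,0,0)] end (terminal -1, X#3); searched (0,0,1,1) to 7
suppose X passes — search the same position with O to move:
pass> [(0,0,1,1)] O move#1: h2:-1:-1/(0,0,0,1)*, h3:-1:-1/(0,0,1,0)
pass> [(0,0,0,1)] X move#2: h3:-1:+1/(0,0,0,0)*
pass> [(0,0,0,0)] end (terminal -1, O#3); searched (0,0,1,1) to 7
for X: play -1, pass +1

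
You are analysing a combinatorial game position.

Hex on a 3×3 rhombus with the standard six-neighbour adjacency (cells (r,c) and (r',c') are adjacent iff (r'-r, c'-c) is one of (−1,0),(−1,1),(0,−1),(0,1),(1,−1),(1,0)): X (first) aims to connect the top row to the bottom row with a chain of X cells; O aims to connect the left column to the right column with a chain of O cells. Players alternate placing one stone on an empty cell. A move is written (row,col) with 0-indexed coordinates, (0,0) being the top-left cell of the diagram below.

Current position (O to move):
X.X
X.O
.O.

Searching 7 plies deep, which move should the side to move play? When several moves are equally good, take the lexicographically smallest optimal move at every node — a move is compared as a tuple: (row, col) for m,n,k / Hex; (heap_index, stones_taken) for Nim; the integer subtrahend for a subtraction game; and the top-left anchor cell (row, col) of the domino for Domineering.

ply 1, O at X.X/X.O/.O. | (0,1)=-1→XOX/X.O/.O.; (1,1)=-1→X.X/XOO/.O.; (2,0)=+1→X.X/X.O/OO.*; (2,2)=-1→X.X/X.O/.OO
ply 2: X.X/X.O/OO. is terminal -1 (X); from X.X/X.O/.O. depth 7

O's best at [X.X/X.O/.O.]: (2,0)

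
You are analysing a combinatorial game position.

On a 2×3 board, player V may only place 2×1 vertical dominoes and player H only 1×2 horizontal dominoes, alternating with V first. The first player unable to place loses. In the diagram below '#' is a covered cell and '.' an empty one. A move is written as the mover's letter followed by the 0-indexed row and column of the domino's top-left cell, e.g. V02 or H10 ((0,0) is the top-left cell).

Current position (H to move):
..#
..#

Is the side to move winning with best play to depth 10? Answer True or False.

H winning at [..#/..#]: True

[..#/..#] H move#1: H00:+1/###/..#*, H10:+1/..#/###
[###/..#] end (terminal -1, V#2); searched ..#/..# to 10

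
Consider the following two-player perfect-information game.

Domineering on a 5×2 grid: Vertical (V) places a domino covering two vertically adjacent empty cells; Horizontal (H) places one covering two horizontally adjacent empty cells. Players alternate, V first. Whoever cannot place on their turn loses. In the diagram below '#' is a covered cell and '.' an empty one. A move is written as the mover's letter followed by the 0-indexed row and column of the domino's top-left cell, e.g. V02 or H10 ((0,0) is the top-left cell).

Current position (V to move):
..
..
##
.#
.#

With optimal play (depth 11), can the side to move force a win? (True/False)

[../../##/.#/.#] V move#1: V00:+1/#./#./##/.#/.#*, V01:+1/.#/.#/##/.#/.#, V30:-1/../../##/##/##
[#./#./##/.#/.#] end (terminal -1, H#2); searched ../../##/.#/.# to 11

V winning at [../../##/.#/.#]: True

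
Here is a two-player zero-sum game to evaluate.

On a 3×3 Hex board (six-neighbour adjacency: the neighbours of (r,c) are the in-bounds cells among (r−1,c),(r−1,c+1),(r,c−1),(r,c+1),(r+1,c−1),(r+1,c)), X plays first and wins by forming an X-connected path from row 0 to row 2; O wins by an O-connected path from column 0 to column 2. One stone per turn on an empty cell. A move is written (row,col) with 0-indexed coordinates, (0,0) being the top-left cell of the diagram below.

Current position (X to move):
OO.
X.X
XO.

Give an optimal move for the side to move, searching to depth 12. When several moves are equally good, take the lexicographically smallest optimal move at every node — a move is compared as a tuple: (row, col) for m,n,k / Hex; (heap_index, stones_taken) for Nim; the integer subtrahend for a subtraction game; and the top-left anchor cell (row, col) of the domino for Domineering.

ply 1, X at OO./X.X/XO. | (0,2)=+1→OOX/X.X/XO.*; (1,1)=-1→OO./XXX/XO.; (2,2)=-1→OO./X.X/XOX
ply 2, O at OOX/X.X/XO. | (1,1)=-1→OOX/XOX/XO.*; (2,2)=-1→OOX/X.X/XOO
ply 3, X at OOX/XOX/XO. | (2,2)=+1→OOX/XOX/XOX*
ply 4: OOX/XOX/XOX is terminal -1 (O); from OO./X.X/XO. depth 12

X's best at [OO./X.X/XO.]: (0,2)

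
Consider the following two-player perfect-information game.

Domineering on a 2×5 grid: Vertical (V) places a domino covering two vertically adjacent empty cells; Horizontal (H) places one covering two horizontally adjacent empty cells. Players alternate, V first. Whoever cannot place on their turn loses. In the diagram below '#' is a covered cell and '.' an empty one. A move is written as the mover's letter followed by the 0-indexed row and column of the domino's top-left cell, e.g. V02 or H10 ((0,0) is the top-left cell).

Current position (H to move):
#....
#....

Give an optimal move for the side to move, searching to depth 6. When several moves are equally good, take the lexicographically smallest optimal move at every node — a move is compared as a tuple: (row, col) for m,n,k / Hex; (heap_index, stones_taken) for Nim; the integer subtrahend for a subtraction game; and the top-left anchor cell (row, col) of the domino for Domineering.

ply 1, H at #..../#.... | H01=-1→###../#....; H02=+1→#.##./#....*; H03=-1→#..##/#....; H11=-1→#..../###..; H12=+1→#..../#.##.; H13=-1→#..../#..##
ply 2, V at #.##./#.... | V01=-1→####./##...*; V04=-1→#.###/#...#
ply 3, H at ####./##... | H12=-1→####./####.; H13=+1→####./##.##*
ply 4: ####./##.## is terminal -1 (V); from #..../#.... depth 6

H's best at [#..../#....]: H02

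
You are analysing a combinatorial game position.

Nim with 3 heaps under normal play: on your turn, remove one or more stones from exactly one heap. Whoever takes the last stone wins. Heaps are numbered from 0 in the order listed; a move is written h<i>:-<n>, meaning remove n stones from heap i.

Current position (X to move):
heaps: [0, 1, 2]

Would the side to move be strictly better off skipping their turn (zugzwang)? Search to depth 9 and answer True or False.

p1 X@[(0,1,2)]: h1:-1[(0,0,2)]-1 h2:-1[(0,1,1)]+1* h2:-2[(0,1,0)]-1
p2 O@[(0,1,1)]: h1:-1[(0,0,1)]-1* h2:-1[(0,1,0)]-1
p3 X@[(0,0,1)]: h2:-1[(0,0,0)]+1*
p4 O@[(0,0,0)] terminal -1; root [(0,1,2)] d9
if X skipped the turn, O would face:
~ p1 O@[(0,1,2)]: h1:-1[(0,0,2)]-1 h2:-1[(0,1,1)]+1* h2:-2[(0,1,0)]-1
~ p2 X@[(0,1,1)]: h1:-1[(0,0,1)]-1* h2:-1[(0,1,0)]-1
~ p3 O@[(0,0,1)]: h2:-1[(0,0,0)]+1*
~ p4 X@[(0,0,0)] terminal -1; root [(0,1,2)] d9
compare (X): move=+1 vs pass=-1

zugzwang((0,1,2), X) = False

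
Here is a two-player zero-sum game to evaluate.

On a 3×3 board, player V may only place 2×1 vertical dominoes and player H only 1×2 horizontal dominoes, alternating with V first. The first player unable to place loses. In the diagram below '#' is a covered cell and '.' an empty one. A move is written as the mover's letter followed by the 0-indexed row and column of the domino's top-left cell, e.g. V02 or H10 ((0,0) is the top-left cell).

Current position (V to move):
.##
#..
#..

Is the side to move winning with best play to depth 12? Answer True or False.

V winning at [.##/#../#..]: True

p1 V@[.##/#../#..]: V11[.##/##./##.]+1* V12[.##/#.#/#.#]+1
p2 H@[.##/##./##.] terminal -1; root [.##/#../#..] d12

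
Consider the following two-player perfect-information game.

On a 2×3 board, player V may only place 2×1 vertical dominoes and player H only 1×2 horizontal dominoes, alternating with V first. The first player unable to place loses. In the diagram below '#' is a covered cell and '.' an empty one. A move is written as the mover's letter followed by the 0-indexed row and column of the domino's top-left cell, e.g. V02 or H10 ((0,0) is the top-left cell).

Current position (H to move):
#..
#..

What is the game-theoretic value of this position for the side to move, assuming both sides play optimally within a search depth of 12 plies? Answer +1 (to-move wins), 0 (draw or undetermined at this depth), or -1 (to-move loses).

ply 1, H at #../#.. | H01=+1→###/#..*; H11=+1→#../###
ply 2: ###/#.. is terminal -1 (V); from #../#.. depth 12

value(#../#.., H) = +1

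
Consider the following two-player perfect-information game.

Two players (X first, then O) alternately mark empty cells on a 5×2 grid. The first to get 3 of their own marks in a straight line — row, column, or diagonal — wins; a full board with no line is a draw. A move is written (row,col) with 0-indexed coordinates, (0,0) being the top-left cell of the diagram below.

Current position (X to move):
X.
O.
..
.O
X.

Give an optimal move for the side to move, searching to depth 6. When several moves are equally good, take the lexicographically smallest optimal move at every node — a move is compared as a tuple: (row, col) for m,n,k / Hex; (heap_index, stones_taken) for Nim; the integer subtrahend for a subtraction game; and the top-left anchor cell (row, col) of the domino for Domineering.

[X./O./../.O/X.] X move#1: (0,1):-1/XX/O./../.O/X., (1,1):+0/X./OX/../.O/X.*, (2,0):+0/X./O./X./.O/X., (2,1):+0/X./O./.X/.O/X., (3,0):+0/X./O./../XO/X., (4,1):+0/X./O./../.O/XX
[X./OX/../.O/X.] O move#2: (0,1):+0/XO/OX/../.O/X.*, (2,0):+0/X./OX/O./.O/X., (2,1):+0/X./OX/.O/.O/X., (3,0):+0/X./OX/../OO/X., (4,1):+0/X./OX/../.O/XO
[XO/OX/../.O/X.] X move#3: (2,0):+0/XO/OX/X./.O/X.*, (2,1):+0/XO/OX/.X/.O/X., (3,0):+0/XO/OX/../XO/X., (4,1):+0/XO/OX/../.O/XX
[XO/OX/X./.O/X.] O move#4: (2,1):-1/XO/OX/XO/.O/X., (3,0):+0/XO/OX/X./OO/X.*, (4,1):-1/XO/OX/X./.O/XO
[XO/OX/X./OO/X.] X move#5: (2,1):+0/XO/OX/XX/OO/X.*, (4,1):+0/XO/OX/X./OO/XX
[XO/OX/XX/OO/X.] O move#6: (4,1):+0/XO/OX/XX/OO/XO*
[XO/OX/XX/OO/XO] end (terminal +0, X#7); searched X./O./../.O/X. to 6

X's best at [X./O./../.O/X.]: (1,1)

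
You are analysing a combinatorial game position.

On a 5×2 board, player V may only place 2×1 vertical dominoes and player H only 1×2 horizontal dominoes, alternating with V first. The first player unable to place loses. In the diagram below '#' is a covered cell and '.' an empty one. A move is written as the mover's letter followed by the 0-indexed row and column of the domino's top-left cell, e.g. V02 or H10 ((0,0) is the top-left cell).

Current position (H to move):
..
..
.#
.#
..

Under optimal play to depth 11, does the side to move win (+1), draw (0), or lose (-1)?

value(../../.#/.#/.., H) = +1

p1 H@[../../.#/.#/..]: H00[##/../.#/.#/..]+1* H10[../##/.#/.#/..]+1 H40[../../.#/.#/##]-1
p2 V@[##/../.#/.#/..]: V10[##/#./##/.#/..]-1* V20[##/../##/##/..]-1 V30[##/../.#/##/#.]-1
p3 H@[##/#./##/.#/..]: H40[##/#./##/.#/##]+1*
p4 V@[##/#./##/.#/##] terminal -1; root [../../.#/.#/..] d11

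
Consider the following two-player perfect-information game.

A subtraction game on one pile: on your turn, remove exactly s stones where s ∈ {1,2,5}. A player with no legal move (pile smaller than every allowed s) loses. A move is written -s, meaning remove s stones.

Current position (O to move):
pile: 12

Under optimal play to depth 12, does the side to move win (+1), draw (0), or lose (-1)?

ply 1, O at 12 | -1=-1→11*; -2=-1→10; -5=-1→7
ply 2, X at 11 | -1=-1→10; -2=+1→9*; -5=+1→6
ply 3, O at 9 | -1=-1→8*; -2=-1→7; -5=-1→4
ply 4, X at 8 | -1=-1→7; -2=+1→6*; -5=+1→3
ply 5, O at 6 | -1=-1→5*; -2=-1→4; -5=-1→1
ply 6, X at 5 | -1=-1→4; -2=+1→3*; -5=+1→0
ply 7, O at 3 | -1=-1→2*; -2=-1→1
ply 8, X at 2 | -1=-1→1; -2=+1→0*
ply 9: 0 is terminal -1 (O); from 12 depth 12

value(12, O) = -1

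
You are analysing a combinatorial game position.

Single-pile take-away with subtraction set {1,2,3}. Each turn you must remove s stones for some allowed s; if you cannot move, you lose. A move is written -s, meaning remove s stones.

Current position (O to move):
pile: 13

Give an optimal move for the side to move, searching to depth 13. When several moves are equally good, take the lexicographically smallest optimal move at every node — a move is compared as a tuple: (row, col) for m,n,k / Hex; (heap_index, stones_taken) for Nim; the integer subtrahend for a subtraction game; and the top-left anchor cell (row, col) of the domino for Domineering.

[13] O move#1: -1:+1/12*, -2:-1/11, -3:-1/10
[12] X move#2: -1:-1/11*, -2:-1/10, -3:-1/9
[11] O move#3: -1:-1/10, -2:-1/9, -3:+1/8*
[8] X move#4: -1:-1/7*, -2:-1/6, -3:-1/5
[7] O move#5: -1:-1/6, -2:-1/5, -3:+1/4*
[4] X move#6: -1:-1/3*, -2:-1/2, -3:-1/1
[3] O move#7: -1:-1/2, -2:-1/1, -3:+1/0*
[0] end (terminal -1, X#8); searched 13 to 13

O's best at [13]: -1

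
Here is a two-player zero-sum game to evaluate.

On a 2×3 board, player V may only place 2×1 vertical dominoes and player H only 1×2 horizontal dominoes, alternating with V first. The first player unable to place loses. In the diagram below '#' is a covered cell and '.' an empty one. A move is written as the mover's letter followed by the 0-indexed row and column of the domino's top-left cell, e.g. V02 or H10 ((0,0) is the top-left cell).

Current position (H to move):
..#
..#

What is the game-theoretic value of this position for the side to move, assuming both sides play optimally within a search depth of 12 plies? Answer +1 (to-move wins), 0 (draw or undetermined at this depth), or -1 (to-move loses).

value(..#/..#, H) = +1

[..#/..#] H move#1: H00:+1/###/..#*, H10:+1/..#/###
[###/..#] end (terminal -1, V#2); searched ..#/..# to 12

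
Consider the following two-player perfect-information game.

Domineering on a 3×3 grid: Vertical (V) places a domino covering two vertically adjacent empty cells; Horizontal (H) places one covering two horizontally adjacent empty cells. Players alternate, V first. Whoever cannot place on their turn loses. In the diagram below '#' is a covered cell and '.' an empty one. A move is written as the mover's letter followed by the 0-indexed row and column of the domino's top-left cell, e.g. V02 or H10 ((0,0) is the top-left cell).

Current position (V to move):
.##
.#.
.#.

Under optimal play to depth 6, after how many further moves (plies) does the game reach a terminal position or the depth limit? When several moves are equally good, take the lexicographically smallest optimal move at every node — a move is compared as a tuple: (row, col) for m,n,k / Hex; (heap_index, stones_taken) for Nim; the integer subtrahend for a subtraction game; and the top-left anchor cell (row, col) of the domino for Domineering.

[.##/.#./.#.] V move#1: V00:+1/###/##./.#.*, V10:+1/.##/##./##., V12:+1/.##/.##/.##
[###/##./.#.] end (terminal -1, H#2); searched .##/.#./.#. to 6

PV length from [.##/.#./.#.]: 1 ply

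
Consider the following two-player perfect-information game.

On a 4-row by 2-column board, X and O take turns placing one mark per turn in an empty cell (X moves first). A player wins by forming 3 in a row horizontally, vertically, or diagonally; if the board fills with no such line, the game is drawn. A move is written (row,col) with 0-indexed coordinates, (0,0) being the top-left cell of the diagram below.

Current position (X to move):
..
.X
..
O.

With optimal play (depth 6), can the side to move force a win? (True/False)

X winning at [../.X/../O.]: True

p1 X@[../.X/../O.]: (0,0)[X./.X/../O.]+0 (0,1)[.X/.X/../O.]+0 (1,0)[../XX/../O.]+0 (2,0)[../.X/X./O.]+0 (2,1)[../.X/.X/O.]+1* (3,1)[../.X/../OX]+0
p2 O@[../.X/.X/O.]: (0,0)[O./.X/.X/O.]-1* (0,1)[.O/.X/.X/O.]-1 (1,0)[../OX/.X/O.]-1 (2,0)[../.X/OX/O.]-1 (3,1)[../.X/.X/OO]-1
p3 X@[O./.X/.X/O.]: (0,1)[OX/.X/.X/O.]+1* (1,0)[O./XX/.X/O.]+1 (2,0)[O./.X/XX/O.]+1 (3,1)[O./.X/.X/OX]+1
p4 O@[OX/.X/.X/O.] terminal -1; root [../.X/../O.] d6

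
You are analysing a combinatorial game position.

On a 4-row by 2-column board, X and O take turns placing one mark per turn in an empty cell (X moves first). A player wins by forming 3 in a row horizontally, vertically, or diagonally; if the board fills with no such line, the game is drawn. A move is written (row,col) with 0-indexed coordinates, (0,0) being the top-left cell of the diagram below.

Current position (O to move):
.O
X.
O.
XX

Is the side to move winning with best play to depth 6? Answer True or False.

[.O/X./O./XX] O move#1: (0,0):+0/OO/X./O./XX*, (1,1):+0/.O/XO/O./XX, (2,1):+0/.O/X./OO/XX
[OO/X./O./XX] X move#2: (1,1):+0/OO/XX/O./XX*, (2,1):+0/OO/X./OX/XX
[OO/XX/O./XX] O move#3: (2,1):+0/OO/XX/OO/XX*
[OO/XX/OO/XX] end (terminal +0, X#4); searched .O/X./O./XX to 6

O winning at [.O/X./O./XX]: False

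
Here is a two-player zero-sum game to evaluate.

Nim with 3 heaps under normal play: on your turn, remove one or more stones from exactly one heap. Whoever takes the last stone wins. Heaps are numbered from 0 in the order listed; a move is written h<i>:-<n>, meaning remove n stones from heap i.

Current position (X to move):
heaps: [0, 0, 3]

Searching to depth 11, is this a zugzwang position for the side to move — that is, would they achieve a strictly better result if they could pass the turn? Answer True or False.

zugzwang((0,0,3), X) = False

[(0,0,3)] X move#1: h2:-1:-1/(0,0,2), h2:-2:-1/(0,0,1), h2:-3:+1/(0,0,0)*
[(0,0,0)] end (terminal -1, O#2); searched (0,0,3) to 11
pass branch (O moves first from the same position):
  | [(0,0,3)] O move#1: h2:-1:-1/(0,0,2), h2:-2:-1/(0,0,1), h2:-3:+1/(0,0,0)*
  | [(0,0,0)] end (terminal -1, X#2); searched (0,0,3) to 11
X moving scores +1; X passing scores -1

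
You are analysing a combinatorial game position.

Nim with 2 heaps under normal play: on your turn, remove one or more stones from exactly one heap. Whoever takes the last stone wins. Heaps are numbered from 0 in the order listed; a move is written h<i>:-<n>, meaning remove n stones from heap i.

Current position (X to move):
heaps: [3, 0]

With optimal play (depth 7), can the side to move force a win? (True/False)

X winning at [(3,0)]: True

ply 1, X at (3,0) | h0:-1=-1→(2,0); h0:-2=-1→(1,0); h0:-3=+1→(0,0)*
ply 2: (0,0) is terminal -1 (O); from (3,0) depth 7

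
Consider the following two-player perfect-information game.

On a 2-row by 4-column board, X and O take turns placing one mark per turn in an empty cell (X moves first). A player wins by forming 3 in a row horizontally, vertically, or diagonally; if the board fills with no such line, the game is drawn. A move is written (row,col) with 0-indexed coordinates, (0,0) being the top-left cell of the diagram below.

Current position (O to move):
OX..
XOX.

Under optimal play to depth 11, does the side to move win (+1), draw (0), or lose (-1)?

[OX../XOX.] O move#1: (0,2):+0/OXO./XOX.*, (0,3):+0/OX.O/XOX., (1,3):+0/OX../XOXO
[OXO./XOX.] X move#2: (0,3):+0/OXOX/XOX.*, (1,3):+0/OXO./XOXX
[OXOX/XOX.] O move#3: (1,3):+0/OXOX/XOXO*
[OXOX/XOXO] end (terminal +0, X#4); searched OX../XOX. to 11

value(OX../XOX., O) = 0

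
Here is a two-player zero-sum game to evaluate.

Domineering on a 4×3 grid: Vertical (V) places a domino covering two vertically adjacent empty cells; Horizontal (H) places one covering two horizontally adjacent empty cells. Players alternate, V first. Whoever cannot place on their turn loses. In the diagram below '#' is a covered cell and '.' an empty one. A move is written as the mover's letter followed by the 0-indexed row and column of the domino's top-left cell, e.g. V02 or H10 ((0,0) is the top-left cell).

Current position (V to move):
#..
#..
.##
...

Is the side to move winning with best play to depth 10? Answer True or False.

ply 1, V at #../#../.##/... | V01=+1→##./##./.##/...*; V02=+1→#.#/#.#/.##/...; V20=-1→#../#../###/#..
ply 2, H at ##./##./.##/... | H30=-1→##./##./.##/##.*; H31=-1→##./##./.##/.##
ply 3, V at ##./##./.##/##. | V02=+1→###/###/.##/##.*
ply 4: ###/###/.##/##. is terminal -1 (H); from #../#../.##/... depth 10

V winning at [#../#../.##/...]: True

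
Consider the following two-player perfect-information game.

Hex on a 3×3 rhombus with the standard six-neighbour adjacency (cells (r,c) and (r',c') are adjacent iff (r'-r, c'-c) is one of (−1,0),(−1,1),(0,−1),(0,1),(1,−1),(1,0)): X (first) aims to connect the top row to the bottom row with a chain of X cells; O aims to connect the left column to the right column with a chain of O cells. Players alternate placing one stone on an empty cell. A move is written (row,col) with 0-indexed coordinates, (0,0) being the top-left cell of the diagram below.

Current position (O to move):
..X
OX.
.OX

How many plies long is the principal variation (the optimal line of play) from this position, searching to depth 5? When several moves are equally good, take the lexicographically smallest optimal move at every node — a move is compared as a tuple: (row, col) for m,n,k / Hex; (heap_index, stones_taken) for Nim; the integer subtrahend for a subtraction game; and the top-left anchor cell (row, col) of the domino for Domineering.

p1 O@[..X/OX./.OX]: (0,0)[O.X/OX./.OX]-1* (0,1)[.OX/OX./.OX]-1 (1,2)[..X/OXO/.OX]-1 (2,0)[..X/OX./OOX]-1
p2 X@[O.X/OX./.OX]: (0,1)[OXX/OX./.OX]+1* (1,2)[O.X/OXX/.OX]+1 (2,0)[O.X/OX./XOX]+1
p3 O@[OXX/OX./.OX]: (1,2)[OXX/OXO/.OX]-1* (2,0)[OXX/OX./OOX]-1
p4 X@[OXX/OXO/.OX]: (2,0)[OXX/OXO/XOX]+1*
p5 O@[OXX/OXO/XOX] terminal -1; root [..X/OX./.OX] d5

PV length from [..X/OX./.OX]: 4 plies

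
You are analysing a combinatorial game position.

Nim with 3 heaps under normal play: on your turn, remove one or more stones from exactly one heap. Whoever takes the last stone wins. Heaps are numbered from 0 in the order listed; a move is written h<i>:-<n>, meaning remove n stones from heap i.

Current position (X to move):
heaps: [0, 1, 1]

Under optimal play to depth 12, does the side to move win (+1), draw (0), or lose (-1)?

p1 X@[(0,1,1)]: h1:-1[(0,0,1)]-1* h2:-1[(0,1,0)]-1
p2 O@[(0,0,1)]: h2:-1[(0,0,0)]+1*
p3 X@[(0,0,0)] terminal -1; root [(0,1,1)] d12

value((0,1,1), X) = -1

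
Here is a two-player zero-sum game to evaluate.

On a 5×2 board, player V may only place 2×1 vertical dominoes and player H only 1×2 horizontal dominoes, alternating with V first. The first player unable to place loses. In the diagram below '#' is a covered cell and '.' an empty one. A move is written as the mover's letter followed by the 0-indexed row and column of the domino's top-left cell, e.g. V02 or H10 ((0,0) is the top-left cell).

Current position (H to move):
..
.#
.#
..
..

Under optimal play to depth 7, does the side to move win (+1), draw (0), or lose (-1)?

value(../.#/.#/../.., H) = +1

p1 H@[../.#/.#/../..]: H00[##/.#/.#/../..]-1 H30[../.#/.#/##/..]+1* H40[../.#/.#/../##]+1
p2 V@[../.#/.#/##/..]: V00[#./##/.#/##/..]-1* V10[../##/##/##/..]-1
p3 H@[#./##/.#/##/..]: H40[#./##/.#/##/##]+1*
p4 V@[#./##/.#/##/##] terminal -1; root [../.#/.#/../..] d7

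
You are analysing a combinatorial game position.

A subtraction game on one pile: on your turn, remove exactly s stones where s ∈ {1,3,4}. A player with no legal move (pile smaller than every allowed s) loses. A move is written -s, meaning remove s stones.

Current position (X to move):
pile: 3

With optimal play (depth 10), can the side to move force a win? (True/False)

X winning at [3]: True

ply 1, X at 3 | -1=+1→2*; -3=+1→0
ply 2, O at 2 | -1=-1→1*
ply 3, X at 1 | -1=+1→0*
ply 4: 0 is terminal -1 (O); from 3 depth 10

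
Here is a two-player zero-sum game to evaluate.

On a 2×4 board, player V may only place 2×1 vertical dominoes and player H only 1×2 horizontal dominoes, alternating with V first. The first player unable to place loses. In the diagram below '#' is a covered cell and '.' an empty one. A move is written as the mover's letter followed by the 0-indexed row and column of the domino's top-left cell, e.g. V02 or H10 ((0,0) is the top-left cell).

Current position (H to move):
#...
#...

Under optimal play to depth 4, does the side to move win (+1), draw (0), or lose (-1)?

value(#.../#..., H) = +1

[#.../#...] H move#1: H01:+1/###./#...*, H02:+1/#.##/#..., H11:+1/#.../###., H12:+1/#.../#.##
[###./#...] V move#2: V03:-1/####/#..#*
[####/#..#] H move#3: H11:+1/####/####*
[####/####] end (terminal -1, V#4); searched #.../#... to 4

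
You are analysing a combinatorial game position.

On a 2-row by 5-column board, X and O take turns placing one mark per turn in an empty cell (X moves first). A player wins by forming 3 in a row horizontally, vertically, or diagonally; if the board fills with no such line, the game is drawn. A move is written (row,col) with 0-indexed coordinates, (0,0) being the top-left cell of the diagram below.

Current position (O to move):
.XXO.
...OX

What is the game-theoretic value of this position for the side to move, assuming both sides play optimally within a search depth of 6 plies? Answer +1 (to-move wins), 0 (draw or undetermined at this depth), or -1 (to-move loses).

value(.XXO./...OX, O) = 0

[.XXO./...OX] O move#1: (0,0):+0/OXXO./...OX*, (0,4):-1/.XXOO/...OX, (1,0):-1/.XXO./O..OX, (1,1):-1/.XXO./.O.OX, (1,2):-1/.XXO./..OOX
[OXXO./...OX] X move#2: (0,4):+0/OXXOX/...OX*, (1,0):+0/OXXO./X..OX, (1,1):+0/OXXO./.X.OX, (1,2):+0/OXXO./..XOX
[OXXOX/...OX] O move#3: (1,0):+0/OXXOX/O..OX*, (1,1):+0/OXXOX/.O.OX, (1,2):+0/OXXOX/..OOX
[OXXOX/O..OX] X move#4: (1,1):+0/OXXOX/OX.OX*, (1,2):+0/OXXOX/O.XOX
[OXXOX/OX.OX] O move#5: (1,2):+0/OXXOX/OXOOX*
[OXXOX/OXOOX] end (terminal +0, X#6); searched .XXO./...OX to 6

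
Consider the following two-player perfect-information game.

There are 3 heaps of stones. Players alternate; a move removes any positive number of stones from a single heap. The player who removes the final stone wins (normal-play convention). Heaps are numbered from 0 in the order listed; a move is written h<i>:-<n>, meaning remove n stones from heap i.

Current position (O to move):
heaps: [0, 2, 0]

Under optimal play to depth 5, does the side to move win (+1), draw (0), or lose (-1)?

value((0,2,0), O) = +1

[(0,2,0)] O move#1: h1:-1:-1/(0,1,0), h1:-2:+1/(0,0,0)*
[(0,0,0)] end (terminal -1, X#2); searched (0,2,0) to 5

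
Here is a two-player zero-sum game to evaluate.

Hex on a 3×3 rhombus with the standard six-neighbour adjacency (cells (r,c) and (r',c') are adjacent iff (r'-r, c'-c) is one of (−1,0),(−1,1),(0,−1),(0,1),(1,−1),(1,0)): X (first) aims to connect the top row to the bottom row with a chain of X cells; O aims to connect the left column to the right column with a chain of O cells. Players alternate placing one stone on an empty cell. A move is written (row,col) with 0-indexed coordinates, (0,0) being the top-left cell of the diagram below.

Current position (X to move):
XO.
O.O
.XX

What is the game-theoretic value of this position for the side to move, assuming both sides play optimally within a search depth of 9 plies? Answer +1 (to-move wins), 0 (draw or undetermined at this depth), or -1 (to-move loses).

p1 X@[XO./O.O/.XX]: (0,2)[XOX/O.O/.XX]-1* (1,1)[XO./OXO/.XX]-1 (2,0)[XO./O.O/XXX]-1
p2 O@[XOX/O.O/.XX]: (1,1)[XOX/OOO/.XX]+1* (2,0)[XOX/O.O/OXX]-1
p3 X@[XOX/OOO/.XX] terminal -1; root [XO./O.O/.XX] d9

value(XO./O.O/.XX, X) = -1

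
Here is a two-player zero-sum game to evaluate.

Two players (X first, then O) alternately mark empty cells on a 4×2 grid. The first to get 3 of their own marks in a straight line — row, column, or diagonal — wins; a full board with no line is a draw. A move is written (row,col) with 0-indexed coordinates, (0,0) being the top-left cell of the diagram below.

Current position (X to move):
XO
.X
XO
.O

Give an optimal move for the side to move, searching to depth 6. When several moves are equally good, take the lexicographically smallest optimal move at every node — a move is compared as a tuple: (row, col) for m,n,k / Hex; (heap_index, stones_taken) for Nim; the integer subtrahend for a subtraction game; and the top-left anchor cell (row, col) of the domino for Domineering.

X's best at [XO/.X/XO/.O]: (1,0)

[XO/.X/XO/.O] X move#1: (1,0):+1/XO/XX/XO/.O*, (3,0):+0/XO/.X/XO/XO
[XO/XX/XO/.O] end (terminal -1, O#2); searched XO/.X/XO/.O to 6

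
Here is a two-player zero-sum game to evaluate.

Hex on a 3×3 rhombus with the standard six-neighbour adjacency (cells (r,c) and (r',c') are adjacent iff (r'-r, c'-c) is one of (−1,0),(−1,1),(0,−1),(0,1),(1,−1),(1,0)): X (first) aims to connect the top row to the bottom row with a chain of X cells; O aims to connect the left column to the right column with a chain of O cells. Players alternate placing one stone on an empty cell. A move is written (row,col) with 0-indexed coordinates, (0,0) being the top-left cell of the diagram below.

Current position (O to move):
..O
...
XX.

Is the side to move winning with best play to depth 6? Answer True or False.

O winning at [..O/.../XX.]: True

p1 O@[..O/.../XX.]: (0,0)[O.O/.../XX.]-1 (0,1)[.OO/.../XX.]+1* (1,0)[..O/O../XX.]+1 (1,1)[..O/.O./XX.]-1 (1,2)[..O/..O/XX.]-1 (2,2)[..O/.../XXO]-1
p2 X@[.OO/.../XX.]: (0,0)[XOO/.../XX.]-1* (1,0)[.OO/X../XX.]-1 (1,1)[.OO/.X./XX.]-1 (1,2)[.OO/..X/XX.]-1 (2,2)[.OO/.../XXX]-1
p3 O@[XOO/.../XX.]: (1,0)[XOO/O../XX.]+1* (1,1)[XOO/.O./XX.]-1 (1,2)[XOO/..O/XX.]-1 (2,2)[XOO/.../XXO]-1
p4 X@[XOO/O../XX.] terminal -1; root [..O/.../XX.] d6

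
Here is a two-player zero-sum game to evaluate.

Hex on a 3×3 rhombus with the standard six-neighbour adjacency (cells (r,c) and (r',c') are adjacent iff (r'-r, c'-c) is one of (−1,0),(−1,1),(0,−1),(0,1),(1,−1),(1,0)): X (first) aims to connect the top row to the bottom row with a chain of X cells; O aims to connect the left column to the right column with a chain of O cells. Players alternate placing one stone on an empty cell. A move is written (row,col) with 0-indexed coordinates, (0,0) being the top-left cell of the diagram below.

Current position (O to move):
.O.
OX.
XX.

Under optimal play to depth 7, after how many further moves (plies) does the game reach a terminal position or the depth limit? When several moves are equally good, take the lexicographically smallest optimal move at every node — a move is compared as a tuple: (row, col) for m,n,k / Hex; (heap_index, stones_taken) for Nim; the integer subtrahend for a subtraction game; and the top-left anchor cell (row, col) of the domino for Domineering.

PV length from [.O./OX./XX.]: 1 ply

p1 O@[.O./OX./XX.]: (0,0)[OO./OX./XX.]-1 (0,2)[.OO/OX./XX.]+1* (1,2)[.O./OXO/XX.]-1 (2,2)[.O./OX./XXO]-1
p2 X@[.OO/OX./XX.] terminal -1; root [.O./OX./XX.] d7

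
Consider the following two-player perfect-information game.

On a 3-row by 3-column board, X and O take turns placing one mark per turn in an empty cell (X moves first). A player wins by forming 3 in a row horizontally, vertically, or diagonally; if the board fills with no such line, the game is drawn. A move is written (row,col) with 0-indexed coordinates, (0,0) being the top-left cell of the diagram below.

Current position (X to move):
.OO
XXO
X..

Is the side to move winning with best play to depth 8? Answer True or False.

X winning at [.OO/XXO/X..]: True

[.OO/XXO/X..] X move#1: (0,0):+1/XOO/XXO/X..*, (2,1):-1/.OO/XXO/XX., (2,2):-1/.OO/XXO/X.X
[XOO/XXO/X..] end (terminal -1, O#2); searched .OO/XXO/X.. to 8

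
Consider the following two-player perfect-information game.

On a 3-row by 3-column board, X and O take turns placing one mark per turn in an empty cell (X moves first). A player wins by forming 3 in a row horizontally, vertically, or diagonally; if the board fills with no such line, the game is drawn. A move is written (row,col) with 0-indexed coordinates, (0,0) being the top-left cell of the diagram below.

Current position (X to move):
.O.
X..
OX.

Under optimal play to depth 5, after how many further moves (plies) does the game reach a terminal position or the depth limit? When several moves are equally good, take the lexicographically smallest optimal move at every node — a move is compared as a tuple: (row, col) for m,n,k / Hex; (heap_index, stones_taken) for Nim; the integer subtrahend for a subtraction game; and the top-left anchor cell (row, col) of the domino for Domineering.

ply 1, X at .O./X../OX. | (0,0)=+0→XO./X../OX.*; (0,2)=+0→.OX/X../OX.; (1,1)=+0→.O./XX./OX.; (1,2)=+0→.O./X.X/OX.; (2,2)=-1→.O./X../OXX
ply 2, O at XO./X../OX. | (0,2)=-1→XOO/X../OX.; (1,1)=+0→XO./XO./OX.*; (1,2)=+0→XO./X.O/OX.; (2,2)=+0→XO./X../OXO
ply 3, X at XO./XO./OX. | (0,2)=+0→XOX/XO./OX.*; (1,2)=-1→XO./XOX/OX.; (2,2)=-1→XO./XO./OXX
ply 4, O at XOX/XO./OX. | (1,2)=+0→XOX/XOO/OX.*; (2,2)=+0→XOX/XO./OXO
ply 5, X at XOX/XOO/OX. | (2,2)=+0→XOX/XOO/OXX*
ply 6: XOX/XOO/OXX is terminal +0 (O); from .O./X../OX. depth 5

PV length from [.O./X../OX.]: 5 plies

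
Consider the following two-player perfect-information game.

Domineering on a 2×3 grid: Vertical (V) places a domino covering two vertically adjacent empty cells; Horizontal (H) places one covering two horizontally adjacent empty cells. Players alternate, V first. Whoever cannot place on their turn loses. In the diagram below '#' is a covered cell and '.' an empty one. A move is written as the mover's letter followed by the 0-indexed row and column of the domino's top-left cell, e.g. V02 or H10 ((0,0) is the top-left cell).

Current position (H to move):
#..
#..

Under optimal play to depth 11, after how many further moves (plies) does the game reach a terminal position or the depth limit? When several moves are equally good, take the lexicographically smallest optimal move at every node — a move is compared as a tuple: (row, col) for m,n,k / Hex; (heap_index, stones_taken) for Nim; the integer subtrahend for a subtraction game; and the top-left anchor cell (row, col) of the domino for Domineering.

PV length from [#../#..]: 1 ply

[#../#..] H move#1: H01:+1/###/#..*, H11:+1/#../###
[###/#..] end (terminal -1, V#2); searched #../#.. to 11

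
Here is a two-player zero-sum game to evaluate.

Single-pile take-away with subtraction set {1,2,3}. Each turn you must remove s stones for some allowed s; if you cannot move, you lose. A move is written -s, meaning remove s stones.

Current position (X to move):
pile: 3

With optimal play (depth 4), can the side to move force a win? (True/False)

ply 1, X at 3 | -1=-1→2; -2=-1→1; -3=+1→0*
ply 2: 0 is terminal -1 (O); from 3 depth 4

X winning at [3]: True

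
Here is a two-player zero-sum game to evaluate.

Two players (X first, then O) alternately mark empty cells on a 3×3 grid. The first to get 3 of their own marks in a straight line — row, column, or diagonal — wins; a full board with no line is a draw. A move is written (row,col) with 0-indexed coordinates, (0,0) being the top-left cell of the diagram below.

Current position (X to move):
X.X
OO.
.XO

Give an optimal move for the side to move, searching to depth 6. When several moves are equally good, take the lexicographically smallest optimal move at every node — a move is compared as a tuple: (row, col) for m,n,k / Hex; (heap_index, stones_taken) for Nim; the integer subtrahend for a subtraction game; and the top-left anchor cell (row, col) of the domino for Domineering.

p1 X@[X.X/OO./.XO]: (0,1)[XXX/OO./.XO]+1* (1,2)[X.X/OOX/.XO]+0 (2,0)[X.X/OO./XXO]-1
p2 O@[XXX/OO./.XO] terminal -1; root [X.X/OO./.XO] d6

X's best at [X.X/OO./.XO]: (0,1)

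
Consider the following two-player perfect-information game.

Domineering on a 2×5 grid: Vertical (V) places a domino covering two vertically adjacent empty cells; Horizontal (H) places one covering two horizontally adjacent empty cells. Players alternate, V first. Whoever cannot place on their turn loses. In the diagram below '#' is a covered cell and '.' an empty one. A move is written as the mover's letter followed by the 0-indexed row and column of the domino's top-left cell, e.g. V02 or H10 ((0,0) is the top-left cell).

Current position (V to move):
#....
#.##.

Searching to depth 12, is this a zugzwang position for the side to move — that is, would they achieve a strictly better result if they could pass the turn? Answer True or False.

ply 1, V at #..../#.##. | V01=-1→##.../####.*; V04=-1→#...#/#.###
ply 2, H at ##.../####. | H02=-1→####./####.; H03=+1→##.##/####.*
ply 3: ##.##/####. is terminal -1 (V); from #..../#.##. depth 12
pass branch (H moves first from the same position):
  | ply 1, H at #..../#.##. | H01=-1→###../#.##.*; H02=-1→#.##./#.##.; H03=-1→#..##/#.##.
  | ply 2, V at ###../#.##. | V04=+1→###.#/#.###*
  | ply 3: ###.#/#.### is terminal -1 (H); from #..../#.##. depth 12
V moving scores -1; V passing scores +1

zugzwang(#..../#.##., V) = True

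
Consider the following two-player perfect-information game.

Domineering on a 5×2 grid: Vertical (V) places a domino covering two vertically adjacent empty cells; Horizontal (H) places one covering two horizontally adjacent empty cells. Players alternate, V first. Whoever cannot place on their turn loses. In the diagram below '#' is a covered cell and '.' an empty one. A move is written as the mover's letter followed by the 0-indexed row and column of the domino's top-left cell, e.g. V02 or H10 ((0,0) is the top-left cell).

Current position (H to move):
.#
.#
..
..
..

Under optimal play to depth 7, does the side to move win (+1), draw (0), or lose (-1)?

p1 H@[.#/.#/../../..]: H20[.#/.#/##/../..]-1 H30[.#/.#/../##/..]+1* H40[.#/.#/../../##]-1
p2 V@[.#/.#/../##/..]: V00[##/##/../##/..]-1* V10[.#/##/#./##/..]-1
p3 H@[##/##/../##/..]: H20[##/##/##/##/..]+1* H40[##/##/../##/##]+1
p4 V@[##/##/##/##/..] terminal -1; root [.#/.#/../../..] d7

value(.#/.#/../../.., H) = +1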